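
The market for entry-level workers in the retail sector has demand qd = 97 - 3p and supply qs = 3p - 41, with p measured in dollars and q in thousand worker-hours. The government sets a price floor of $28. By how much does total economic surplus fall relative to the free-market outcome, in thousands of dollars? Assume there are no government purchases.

75

Without the control the market clears where 97 - 3p = 3p - 41, i.e. p* = 23 and q* = 28.
Because the floor (28) lies above the market-clearing price, it is binding.
At p = 28: qd = 97 - 3·28 = 13 and qs = 3·28 - 41 = 43.
Quantity traded falls to 13. At q = 13 the demand price is (97 - 13)/3 = 28 and the supply price is (41 + 13)/3 = 18.
Deadweight loss = ½ · (28 - 18) · (28 - 13) = ½ · 10 · 15 = 75.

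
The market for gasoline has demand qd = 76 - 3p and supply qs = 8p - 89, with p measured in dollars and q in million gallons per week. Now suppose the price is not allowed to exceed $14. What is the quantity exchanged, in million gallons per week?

23

Without the control the market clears where 76 - 3p = 8p - 89, i.e. p* = 15 and q* = 31.
Because the ceiling (14) lies below the market-clearing price, it is binding.
At p = 14: qd = 76 - 3·14 = 34 and qs = 8·14 - 89 = 23.
The quantity actually transacted is the short side, supply: 23.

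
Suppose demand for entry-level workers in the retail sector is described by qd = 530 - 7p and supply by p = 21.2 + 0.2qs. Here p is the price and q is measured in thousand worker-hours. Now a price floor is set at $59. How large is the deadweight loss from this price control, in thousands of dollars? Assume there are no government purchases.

Rearranging supply gives qs = 5p - 106. Without the control the market clears where 530 - 7p = 5p - 106, i.e. p* = 53 and q* = 159.
The floor of 59 is above the equilibrium price 53, so it binds.
At p = 59: qd = 530 - 7·59 = 117 and qs = 5·59 - 106 = 189.
Quantity traded falls to 117. At q = 117 the demand price is (530 - 117)/7 = 59 and the supply price is (106 + 117)/5 = 44.6.
Deadweight loss = ½ · (59 - 44.6) · (159 - 117) = ½ · 14.4 · 42 = 302.4.

302.4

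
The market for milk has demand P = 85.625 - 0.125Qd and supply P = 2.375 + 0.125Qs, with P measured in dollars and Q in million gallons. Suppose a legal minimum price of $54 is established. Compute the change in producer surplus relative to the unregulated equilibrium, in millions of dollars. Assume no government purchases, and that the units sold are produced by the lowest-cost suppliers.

Rearranging demand gives Qd = 685 - 8P; rearranging supply gives Qs = 8P - 19. Without the control the market clears where 685 - 8P = 8P - 19, i.e. P* = 44 and Q* = 333.
Because the floor (54) lies above the market-clearing price, it is binding.
At P = 54: Qd = 685 - 8·54 = 253 and Qs = 8·54 - 19 = 413.
Producer surplus without the control is ½ · (44 - 2.375) · 333 = 6930.5625.
With the floor, 253 units are sold at 54. The supply price at Q = 253 is 34, so PS = ½ · [(54 - 2.375) + (54 - 34)] · 253 = 9060.5625.
Change in producer surplus = 9060.5625 - 6930.5625 = 2130.

2130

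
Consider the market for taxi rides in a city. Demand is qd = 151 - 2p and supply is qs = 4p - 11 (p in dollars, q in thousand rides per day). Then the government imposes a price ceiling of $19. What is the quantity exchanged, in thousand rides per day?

Without the control the market clears where 151 - 2p = 4p - 11, i.e. p* = 27 and q* = 97.
Since 19 < 27, the ceiling is binding.
At p = 19: qd = 151 - 2·19 = 113 and qs = 4·19 - 11 = 65.
The quantity actually transacted is the short side, supply: 65.

65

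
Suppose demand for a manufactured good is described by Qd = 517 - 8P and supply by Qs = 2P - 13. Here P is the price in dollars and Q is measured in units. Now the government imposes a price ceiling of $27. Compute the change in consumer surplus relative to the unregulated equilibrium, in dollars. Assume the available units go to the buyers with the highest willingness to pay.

897

Without the control the market clears where 517 - 8P = 2P - 13, i.e. P* = 53 and Q* = 93.
The ceiling of 27 is below the equilibrium price 53, so it binds.
At P = 27: Qd = 517 - 8·27 = 301 and Qs = 2·27 - 13 = 41.
Consumer surplus without the control is ½ · (64.625 - 53) · 93 = 540.5625.
With the ceiling, 41 units are sold at 27 (assume they go to the highest-value buyers). The demand price at Q = 41 is 59.5, so CS = ½ · [(64.625 - 27) + (59.5 - 27)] · 41 = 1437.5625.
Change in consumer surplus = 1437.5625 - 540.5625 = 897.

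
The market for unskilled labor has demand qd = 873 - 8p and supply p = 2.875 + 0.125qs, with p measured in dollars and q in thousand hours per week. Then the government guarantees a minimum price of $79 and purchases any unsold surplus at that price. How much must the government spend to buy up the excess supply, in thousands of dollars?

29072

Rearranging supply gives qs = 8p - 23. In a free market, 873 - 8p = 8p - 23 gives the equilibrium p* = 56, q* = 425.
Since 79 > 56, the floor is binding.
At p = 79: qd = 873 - 8·79 = 241 and qs = 8·79 - 23 = 609.
Surplus = qs - qd = 368.
Government expenditure = surplus × support price = 368 × 79 = 29072.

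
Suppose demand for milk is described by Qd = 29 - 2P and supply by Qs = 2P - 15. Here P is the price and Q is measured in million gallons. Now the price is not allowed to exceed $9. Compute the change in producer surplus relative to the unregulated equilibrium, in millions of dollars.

Setting quantity demanded equal to quantity supplied, 29 - 2P = 2P - 15, gives P* = 11 and Q* = 7.
The ceiling of 9 is below the equilibrium price 11, so it binds.
At P = 9: Qd = 29 - 2·9 = 11 and Qs = 2·9 - 15 = 3.
Producer surplus without the control is ½ · (11 - 7.5) · 7 = 12.25.
With the ceiling, producers sell 3 units at 9, so PS = ½ · (9 - 7.5) · 3 = 2.25.
Change in producer surplus = 2.25 - 12.25 = -10.

-10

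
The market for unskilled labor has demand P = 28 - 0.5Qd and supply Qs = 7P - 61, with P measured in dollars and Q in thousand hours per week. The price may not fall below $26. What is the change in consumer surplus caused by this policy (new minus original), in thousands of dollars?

-221

Rearranging demand gives Qd = 56 - 2P. Equilibrium: 56 - 2P = 7P - 61, so 117 = 9P and P* = 13, Q* = 30.
The floor of 26 is above the equilibrium price 13, so it binds.
At P = 26: Qd = 56 - 2·26 = 4 and Qs = 7·26 - 61 = 121.
Consumer surplus without the control is ½ · (28 - 13) · 30 = 225.
With the floor, consumers buy 4 units at 26, so CS = ½ · (28 - 26) · 4 = 4.
Change in consumer surplus = 4 - 225 = -221.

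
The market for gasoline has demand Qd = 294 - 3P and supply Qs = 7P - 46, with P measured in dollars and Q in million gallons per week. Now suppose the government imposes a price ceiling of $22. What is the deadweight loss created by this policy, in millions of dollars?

1680

In a free market, 294 - 3P = 7P - 46 gives the equilibrium P* = 34, Q* = 192.
Since 22 < 34, the ceiling is binding.
At P = 22: Qd = 294 - 3·22 = 228 and Qs = 7·22 - 46 = 108.
Quantity traded falls to 108. At Q = 108 the demand price is (294 - 108)/3 = 62 and the supply price is (46 + 108)/7 = 22.
Deadweight loss = ½ · (62 - 22) · (192 - 108) = ½ · 40 · 84 = 1680.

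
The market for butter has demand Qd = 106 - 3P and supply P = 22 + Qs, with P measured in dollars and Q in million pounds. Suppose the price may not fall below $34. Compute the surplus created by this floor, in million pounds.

8

Rearranging supply gives Qs = P - 22. Setting quantity demanded equal to quantity supplied, 106 - 3P = P - 22, gives P* = 32 and Q* = 10.
Since 34 > 32, the floor is binding.
At P = 34: Qd = 106 - 3·34 = 4 and Qs = 34 - 22 = 12.
Surplus = Qs - Qd = 12 - 4 = 8.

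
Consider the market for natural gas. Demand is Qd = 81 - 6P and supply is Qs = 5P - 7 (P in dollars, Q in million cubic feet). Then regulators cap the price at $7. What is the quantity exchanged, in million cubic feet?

28

In a free market, 81 - 6P = 5P - 7 gives the equilibrium P* = 8, Q* = 33.
The ceiling of 7 is below the equilibrium price 8, so it binds.
At P = 7: Qd = 81 - 6·7 = 39 and Qs = 5·7 - 7 = 28.
The quantity actually transacted is the short side, supply: 28.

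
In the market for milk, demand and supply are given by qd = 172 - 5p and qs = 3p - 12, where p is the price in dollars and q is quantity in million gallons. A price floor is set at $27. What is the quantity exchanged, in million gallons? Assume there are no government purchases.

37

Equilibrium: 172 - 5p = 3p - 12, so 184 = 8p and p* = 23, q* = 57.
The floor of 27 is above the equilibrium price 23, so it binds.
At p = 27: qd = 172 - 5·27 = 37 and qs = 3·27 - 12 = 69.
The quantity actually transacted is the short side, demand: 37.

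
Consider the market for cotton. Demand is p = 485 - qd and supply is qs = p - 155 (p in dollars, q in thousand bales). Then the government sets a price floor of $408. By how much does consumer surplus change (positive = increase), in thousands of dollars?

Rearranging demand gives qd = 485 - p. Equilibrium: 485 - p = p - 155, so 640 = 2p and p* = 320, q* = 165.
Because the floor (408) lies above the market-clearing price, it is binding.
At p = 408: qd = 485 - 408 = 77 and qs = 408 - 155 = 253.
Consumer surplus without the control is ½ · (485 - 320) · 165 = 13612.5.
With the floor, consumers buy 77 units at 408, so CS = ½ · (485 - 408) · 77 = 2964.5.
Change in consumer surplus = 2964.5 - 13612.5 = -10648.

-10648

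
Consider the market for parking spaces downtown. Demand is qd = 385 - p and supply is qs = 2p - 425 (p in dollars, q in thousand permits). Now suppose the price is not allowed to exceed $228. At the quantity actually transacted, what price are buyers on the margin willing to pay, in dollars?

354

Setting quantity demanded equal to quantity supplied, 385 - p = 2p - 425, gives p* = 270 and q* = 115.
The ceiling of 228 is below the equilibrium price 270, so it binds.
At p = 228: qd = 385 - 228 = 157 and qs = 2·228 - 425 = 31.
Only 31 units reach the market. On the demand curve, the marginal buyer's willingness to pay at q = 31 is (385 - 31) = 354.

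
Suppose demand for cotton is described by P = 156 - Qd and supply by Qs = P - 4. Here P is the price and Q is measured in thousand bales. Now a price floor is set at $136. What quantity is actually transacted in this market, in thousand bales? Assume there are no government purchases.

20

Rearranging demand gives Qd = 156 - P. Setting quantity demanded equal to quantity supplied, 156 - P = P - 4, gives P* = 80 and Q* = 76.
Since 136 > 80, the floor is binding.
At P = 136: Qd = 156 - 136 = 20 and Qs = 136 - 4 = 132.
The quantity actually transacted is the short side, demand: 20.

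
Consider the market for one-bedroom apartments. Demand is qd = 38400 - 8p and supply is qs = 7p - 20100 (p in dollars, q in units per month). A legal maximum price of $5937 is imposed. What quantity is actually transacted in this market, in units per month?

Setting quantity demanded equal to quantity supplied, 38400 - 8p = 7p - 20100, gives p* = 3900 and q* = 7200.
The ceiling of 5937 is above the equilibrium price 3900, so it is not binding; the market clears at p* = 3900, q* = 7200.

7200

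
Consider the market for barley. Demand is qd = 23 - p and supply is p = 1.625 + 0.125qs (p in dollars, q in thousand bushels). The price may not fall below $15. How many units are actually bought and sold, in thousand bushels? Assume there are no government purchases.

Rearranging supply gives qs = 8p - 13. Without the control the market clears where 23 - p = 8p - 13, i.e. p* = 4 and q* = 19.
The floor of 15 is above the equilibrium price 4, so it binds.
At p = 15: qd = 23 - 15 = 8 and qs = 8·15 - 13 = 107.
The quantity actually transacted is the short side, demand: 8.

8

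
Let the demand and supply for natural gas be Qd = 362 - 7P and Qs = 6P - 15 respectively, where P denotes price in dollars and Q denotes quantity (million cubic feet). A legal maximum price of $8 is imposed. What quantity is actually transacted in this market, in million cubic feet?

Setting quantity demanded equal to quantity supplied, 362 - 7P = 6P - 15, gives P* = 29 and Q* = 159.
Since 8 < 29, the ceiling is binding.
At P = 8: Qd = 362 - 7·8 = 306 and Qs = 6·8 - 15 = 33.
The quantity actually transacted is the short side, supply: 33.

33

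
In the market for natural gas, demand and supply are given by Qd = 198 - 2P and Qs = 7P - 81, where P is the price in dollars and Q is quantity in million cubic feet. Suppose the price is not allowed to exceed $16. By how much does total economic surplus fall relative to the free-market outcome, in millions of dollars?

3543.75

Equilibrium: 198 - 2P = 7P - 81, so 279 = 9P and P* = 31, Q* = 136.
Because the ceiling (16) lies below the market-clearing price, it is binding.
At P = 16: Qd = 198 - 2·16 = 166 and Qs = 7·16 - 81 = 31.
Quantity traded falls to 31. At Q = 31 the demand price is (198 - 31)/2 = 83.5 and the supply price is (81 + 31)/7 = 16.
Deadweight loss = ½ · (83.5 - 16) · (136 - 31) = ½ · 67.5 · 105 = 3543.75.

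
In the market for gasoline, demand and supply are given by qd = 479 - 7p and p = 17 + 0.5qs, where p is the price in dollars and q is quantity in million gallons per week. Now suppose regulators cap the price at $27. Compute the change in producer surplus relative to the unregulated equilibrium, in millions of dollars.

Rearranging supply gives qs = 2p - 34. Setting quantity demanded equal to quantity supplied, 479 - 7p = 2p - 34, gives p* = 57 and q* = 80.
Because the ceiling (27) lies below the market-clearing price, it is binding.
At p = 27: qd = 479 - 7·27 = 290 and qs = 2·27 - 34 = 20.
Producer surplus without the control is ½ · (57 - 17) · 80 = 1600.
With the ceiling, producers sell 20 units at 27, so PS = ½ · (27 - 17) · 20 = 100.
Change in producer surplus = 100 - 1600 = -1500.

-1500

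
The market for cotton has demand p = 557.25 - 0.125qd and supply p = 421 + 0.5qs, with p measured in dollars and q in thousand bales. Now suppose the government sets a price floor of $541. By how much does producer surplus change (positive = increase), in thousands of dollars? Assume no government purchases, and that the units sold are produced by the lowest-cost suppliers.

Rearranging demand gives qd = 4458 - 8p; rearranging supply gives qs = 2p - 842. Setting quantity demanded equal to quantity supplied, 4458 - 8p = 2p - 842, gives p* = 530 and q* = 218.
Because the floor (541) lies above the market-clearing price, it is binding.
At p = 541: qd = 4458 - 8·541 = 130 and qs = 2·541 - 842 = 240.
Producer surplus without the control is ½ · (530 - 421) · 218 = 11881.
With the floor, 130 units are sold at 541. The supply price at q = 130 is 486, so PS = ½ · [(541 - 421) + (541 - 486)] · 130 = 11375.
Change in producer surplus = 11375 - 11881 = -506.

-506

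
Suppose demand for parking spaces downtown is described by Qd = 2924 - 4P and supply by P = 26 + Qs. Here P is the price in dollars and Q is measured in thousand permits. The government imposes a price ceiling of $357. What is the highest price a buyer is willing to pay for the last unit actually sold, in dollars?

Rearranging supply gives Qs = P - 26. In a free market, 2924 - 4P = P - 26 gives the equilibrium P* = 590, Q* = 564.
The ceiling of 357 is below the equilibrium price 590, so it binds.
At P = 357: Qd = 2924 - 4·357 = 1496 and Qs = 357 - 26 = 331.
Only 331 units reach the market. On the demand curve, the marginal buyer's willingness to pay at Q = 331 is (2924 - 331)/4 = 648.25.

648.25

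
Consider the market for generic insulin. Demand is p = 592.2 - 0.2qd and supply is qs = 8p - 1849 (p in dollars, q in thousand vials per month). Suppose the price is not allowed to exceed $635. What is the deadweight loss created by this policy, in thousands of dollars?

0

Rearranging demand gives qd = 2961 - 5p. Equilibrium: 2961 - 5p = 8p - 1849, so 4810 = 13p and p* = 370, q* = 1111.
The ceiling of 635 is above the equilibrium price 370, so it is not binding; the market clears at p* = 370, q* = 1111.
Since the control does not bind, no trades are prevented and deadweight loss is zero.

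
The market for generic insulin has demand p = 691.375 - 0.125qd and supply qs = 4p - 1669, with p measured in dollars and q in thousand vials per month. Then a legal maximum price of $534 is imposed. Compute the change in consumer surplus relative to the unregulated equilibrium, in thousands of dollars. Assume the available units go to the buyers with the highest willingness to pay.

26466

Rearranging demand gives qd = 5531 - 8p. Without the control the market clears where 5531 - 8p = 4p - 1669, i.e. p* = 600 and q* = 731.
Since 534 < 600, the ceiling is binding.
At p = 534: qd = 5531 - 8·534 = 1259 and qs = 4·534 - 1669 = 467.
Consumer surplus without the control is ½ · (691.375 - 600) · 731 = 33397.5625.
With the ceiling, 467 units are sold at 534 (assume they go to the highest-value buyers). The demand price at q = 467 is 633, so CS = ½ · [(691.375 - 534) + (633 - 534)] · 467 = 59863.5625.
Change in consumer surplus = 59863.5625 - 33397.5625 = 26466.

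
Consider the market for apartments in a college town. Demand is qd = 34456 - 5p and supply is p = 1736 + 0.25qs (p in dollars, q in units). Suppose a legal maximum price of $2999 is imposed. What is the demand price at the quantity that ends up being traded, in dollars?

5880.8

Rearranging supply gives qs = 4p - 6944. In a free market, 34456 - 5p = 4p - 6944 gives the equilibrium p* = 4600, q* = 11456.
Because the ceiling (2999) lies below the market-clearing price, it is binding.
At p = 2999: qd = 34456 - 5·2999 = 19461 and qs = 4·2999 - 6944 = 5052.
Only 5052 units reach the market. On the demand curve, the marginal buyer's willingness to pay at q = 5052 is (34456 - 5052)/5 = 5880.8.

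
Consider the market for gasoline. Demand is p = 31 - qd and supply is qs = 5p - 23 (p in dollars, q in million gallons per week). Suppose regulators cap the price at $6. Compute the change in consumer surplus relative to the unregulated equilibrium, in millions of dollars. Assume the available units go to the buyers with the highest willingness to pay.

Rearranging demand gives qd = 31 - p. In a free market, 31 - p = 5p - 23 gives the equilibrium p* = 9, q* = 22.
The ceiling of 6 is below the equilibrium price 9, so it binds.
At p = 6: qd = 31 - 6 = 25 and qs = 5·6 - 23 = 7.
Consumer surplus without the control is ½ · (31 - 9) · 22 = 242.
With the ceiling, 7 units are sold at 6 (assume they go to the highest-value buyers). The demand price at q = 7 is 24, so CS = ½ · [(31 - 6) + (24 - 6)] · 7 = 150.5.
Change in consumer surplus = 150.5 - 242 = -91.5.

-91.5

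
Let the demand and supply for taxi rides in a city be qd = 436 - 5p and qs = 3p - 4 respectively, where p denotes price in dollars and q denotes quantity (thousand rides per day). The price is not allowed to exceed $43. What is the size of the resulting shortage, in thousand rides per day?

96

Setting quantity demanded equal to quantity supplied, 436 - 5p = 3p - 4, gives p* = 55 and q* = 161.
Because the ceiling (43) lies below the market-clearing price, it is binding.
At p = 43: qd = 436 - 5·43 = 221 and qs = 3·43 - 4 = 125.
Shortage = qd - qs = 221 - 125 = 96.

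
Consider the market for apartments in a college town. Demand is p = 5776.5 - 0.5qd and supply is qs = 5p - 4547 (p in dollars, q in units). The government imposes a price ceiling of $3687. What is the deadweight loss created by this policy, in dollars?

0

Rearranging demand gives qd = 11553 - 2p. Equilibrium: 11553 - 2p = 5p - 4547, so 16100 = 7p and p* = 2300, q* = 6953.
The ceiling of 3687 is above the equilibrium price 2300, so it is not binding; the market clears at p* = 2300, q* = 6953.
Since the control does not bind, no trades are prevented and deadweight loss is zero.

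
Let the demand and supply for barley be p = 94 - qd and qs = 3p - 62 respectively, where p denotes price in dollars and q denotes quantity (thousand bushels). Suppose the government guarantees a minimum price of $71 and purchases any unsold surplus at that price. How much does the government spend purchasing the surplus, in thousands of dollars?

9088

Rearranging demand gives qd = 94 - p. Equilibrium: 94 - p = 3p - 62, so 156 = 4p and p* = 39, q* = 55.
Since 71 > 39, the floor is binding.
At p = 71: qd = 94 - 71 = 23 and qs = 3·71 - 62 = 151.
Surplus = qs - qd = 128.
Government expenditure = surplus × support price = 128 × 71 = 9088.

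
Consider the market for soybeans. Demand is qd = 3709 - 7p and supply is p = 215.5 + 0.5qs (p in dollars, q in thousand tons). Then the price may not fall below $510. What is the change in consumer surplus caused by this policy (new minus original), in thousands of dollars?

Rearranging supply gives qs = 2p - 431. Without the control the market clears where 3709 - 7p = 2p - 431, i.e. p* = 460 and q* = 489.
The floor of 510 is above the equilibrium price 460, so it binds.
At p = 510: qd = 3709 - 7·510 = 139 and qs = 2·510 - 431 = 589.
Consumer surplus without the control is ½ · (3709/7 - 460) · 489 = 239121/14.
With the floor, consumers buy 139 units at 510, so CS = ½ · (3709/7 - 510) · 139 = 19321/14.
Change in consumer surplus = 19321/14 - 239121/14 = -15700.

-15700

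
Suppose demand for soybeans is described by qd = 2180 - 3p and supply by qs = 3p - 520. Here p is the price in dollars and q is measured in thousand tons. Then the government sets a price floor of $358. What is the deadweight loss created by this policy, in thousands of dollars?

Setting quantity demanded equal to quantity supplied, 2180 - 3p = 3p - 520, gives p* = 450 and q* = 830.
Since 358 is below p* = 450, the floor does not bind and the free-market outcome prevails.
Since the control does not bind, no trades are prevented and deadweight loss is zero.

0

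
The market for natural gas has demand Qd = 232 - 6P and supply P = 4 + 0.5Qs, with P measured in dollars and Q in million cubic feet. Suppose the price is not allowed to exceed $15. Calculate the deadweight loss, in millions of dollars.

Rearranging supply gives Qs = 2P - 8. Equilibrium: 232 - 6P = 2P - 8, so 240 = 8P and P* = 30, Q* = 52.
The ceiling of 15 is below the equilibrium price 30, so it binds.
At P = 15: Qd = 232 - 6·15 = 142 and Qs = 2·15 - 8 = 22.
Quantity traded falls to 22. At Q = 22 the demand price is (232 - 22)/6 = 35 and the supply price is (8 + 22)/2 = 15.
Deadweight loss = ½ · (35 - 15) · (52 - 22) = ½ · 20 · 30 = 300.

300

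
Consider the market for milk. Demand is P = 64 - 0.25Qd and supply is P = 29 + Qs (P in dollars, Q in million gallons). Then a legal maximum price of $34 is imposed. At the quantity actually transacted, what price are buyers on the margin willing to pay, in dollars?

Rearranging demand gives Qd = 256 - 4P; rearranging supply gives Qs = P - 29. Setting quantity demanded equal to quantity supplied, 256 - 4P = P - 29, gives P* = 57 and Q* = 28.
Since 34 < 57, the ceiling is binding.
At P = 34: Qd = 256 - 4·34 = 120 and Qs = 34 - 29 = 5.
Only 5 units reach the market. On the demand curve, the marginal buyer's willingness to pay at Q = 5 is (256 - 5)/4 = 62.75.

62.75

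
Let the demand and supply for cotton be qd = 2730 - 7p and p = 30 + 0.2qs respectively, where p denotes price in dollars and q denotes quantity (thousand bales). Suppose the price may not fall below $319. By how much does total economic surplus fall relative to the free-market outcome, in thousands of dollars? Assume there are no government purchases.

Rearranging supply gives qs = 5p - 150. In a free market, 2730 - 7p = 5p - 150 gives the equilibrium p* = 240, q* = 1050.
Because the floor (319) lies above the market-clearing price, it is binding.
At p = 319: qd = 2730 - 7·319 = 497 and qs = 5·319 - 150 = 1445.
Quantity traded falls to 497. At q = 497 the demand price is (2730 - 497)/7 = 319 and the supply price is (150 + 497)/5 = 129.4.
Deadweight loss = ½ · (319 - 129.4) · (1050 - 497) = ½ · 189.6 · 553 = 52424.4.

52424.4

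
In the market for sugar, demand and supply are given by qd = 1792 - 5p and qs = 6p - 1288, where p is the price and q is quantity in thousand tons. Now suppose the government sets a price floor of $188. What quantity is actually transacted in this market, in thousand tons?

392

Setting quantity demanded equal to quantity supplied, 1792 - 5p = 6p - 1288, gives p* = 280 and q* = 392.
Since 188 is below p* = 280, the floor does not bind and the free-market outcome prevails.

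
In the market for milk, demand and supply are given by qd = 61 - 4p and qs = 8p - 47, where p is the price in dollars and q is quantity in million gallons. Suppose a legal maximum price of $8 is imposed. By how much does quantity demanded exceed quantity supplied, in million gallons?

12

Without the control the market clears where 61 - 4p = 8p - 47, i.e. p* = 9 and q* = 25.
The ceiling of 8 is below the equilibrium price 9, so it binds.
At p = 8: qd = 61 - 4·8 = 29 and qs = 8·8 - 47 = 17.
Shortage = qd - qs = 29 - 17 = 12.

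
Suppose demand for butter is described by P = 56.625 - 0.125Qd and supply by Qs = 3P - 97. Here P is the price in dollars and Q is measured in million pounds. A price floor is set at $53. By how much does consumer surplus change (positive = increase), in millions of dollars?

Rearranging demand gives Qd = 453 - 8P. Equilibrium: 453 - 8P = 3P - 97, so 550 = 11P and P* = 50, Q* = 53.
Because the floor (53) lies above the market-clearing price, it is binding.
At P = 53: Qd = 453 - 8·53 = 29 and Qs = 3·53 - 97 = 62.
Consumer surplus without the control is ½ · (56.625 - 50) · 53 = 175.5625.
With the floor, consumers buy 29 units at 53, so CS = ½ · (56.625 - 53) · 29 = 52.5625.
Change in consumer surplus = 52.5625 - 175.5625 = -123.

-123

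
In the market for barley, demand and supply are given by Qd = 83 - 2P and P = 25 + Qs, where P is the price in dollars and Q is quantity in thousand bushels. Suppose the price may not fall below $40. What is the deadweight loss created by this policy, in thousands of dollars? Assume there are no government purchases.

Rearranging supply gives Qs = P - 25. Equilibrium: 83 - 2P = P - 25, so 108 = 3P and P* = 36, Q* = 11.
Because the floor (40) lies above the market-clearing price, it is binding.
At P = 40: Qd = 83 - 2·40 = 3 and Qs = 40 - 25 = 15.
Quantity traded falls to 3. At Q = 3 the demand price is (83 - 3)/2 = 40 and the supply price is 25 + 3 = 28.
Deadweight loss = ½ · (40 - 28) · (11 - 3) = ½ · 12 · 8 = 48.

48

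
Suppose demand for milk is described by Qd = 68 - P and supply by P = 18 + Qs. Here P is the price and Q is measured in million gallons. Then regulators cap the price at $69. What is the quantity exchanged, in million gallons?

25

Rearranging supply gives Qs = P - 18. Setting quantity demanded equal to quantity supplied, 68 - P = P - 18, gives P* = 43 and Q* = 25.
Since 69 is above P* = 43, the ceiling does not bind and the free-market outcome prevails.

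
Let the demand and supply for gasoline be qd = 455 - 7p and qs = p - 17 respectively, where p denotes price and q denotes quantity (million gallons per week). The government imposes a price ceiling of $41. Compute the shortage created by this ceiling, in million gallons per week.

144

Setting quantity demanded equal to quantity supplied, 455 - 7p = p - 17, gives p* = 59 and q* = 42.
Since 41 < 59, the ceiling is binding.
At p = 41: qd = 455 - 7·41 = 168 and qs = 41 - 17 = 24.
Shortage = qd - qs = 168 - 24 = 144.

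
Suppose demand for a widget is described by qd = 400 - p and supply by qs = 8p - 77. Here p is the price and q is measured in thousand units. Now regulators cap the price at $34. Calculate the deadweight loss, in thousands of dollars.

12996

Equilibrium: 400 - p = 8p - 77, so 477 = 9p and p* = 53, q* = 347.
The ceiling of 34 is below the equilibrium price 53, so it binds.
At p = 34: qd = 400 - 34 = 366 and qs = 8·34 - 77 = 195.
Quantity traded falls to 195. At q = 195 the demand price is 400 - 195 = 205 and the supply price is (77 + 195)/8 = 34.
Deadweight loss = ½ · (205 - 34) · (347 - 195) = ½ · 171 · 152 = 12996.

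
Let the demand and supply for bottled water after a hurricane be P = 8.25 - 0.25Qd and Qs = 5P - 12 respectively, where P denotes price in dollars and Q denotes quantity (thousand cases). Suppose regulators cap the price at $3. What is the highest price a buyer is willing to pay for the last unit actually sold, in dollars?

7.5

Rearranging demand gives Qd = 33 - 4P. In a free market, 33 - 4P = 5P - 12 gives the equilibrium P* = 5, Q* = 13.
Because the ceiling (3) lies below the market-clearing price, it is binding.
At P = 3: Qd = 33 - 4·3 = 21 and Qs = 5·3 - 12 = 3.
Only 3 units reach the market. On the demand curve, the marginal buyer's willingness to pay at Q = 3 is (33 - 3)/4 = 7.5.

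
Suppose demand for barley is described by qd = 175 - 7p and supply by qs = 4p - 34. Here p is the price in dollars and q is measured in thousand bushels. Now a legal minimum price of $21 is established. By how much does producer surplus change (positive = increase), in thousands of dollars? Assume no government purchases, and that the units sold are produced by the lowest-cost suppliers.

31.5

Without the control the market clears where 175 - 7p = 4p - 34, i.e. p* = 19 and q* = 42.
The floor of 21 is above the equilibrium price 19, so it binds.
At p = 21: qd = 175 - 7·21 = 28 and qs = 4·21 - 34 = 50.
Producer surplus without the control is ½ · (19 - 8.5) · 42 = 220.5.
With the floor, 28 units are sold at 21. The supply price at q = 28 is 15.5, so PS = ½ · [(21 - 8.5) + (21 - 15.5)] · 28 = 252.
Change in producer surplus = 252 - 220.5 = 31.5.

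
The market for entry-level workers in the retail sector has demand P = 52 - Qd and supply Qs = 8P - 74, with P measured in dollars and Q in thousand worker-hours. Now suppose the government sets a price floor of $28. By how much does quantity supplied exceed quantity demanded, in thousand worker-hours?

126

Rearranging demand gives Qd = 52 - P. Setting quantity demanded equal to quantity supplied, 52 - P = 8P - 74, gives P* = 14 and Q* = 38.
Since 28 > 14, the floor is binding.
At P = 28: Qd = 52 - 28 = 24 and Qs = 8·28 - 74 = 150.
Surplus = Qs - Qd = 150 - 24 = 126.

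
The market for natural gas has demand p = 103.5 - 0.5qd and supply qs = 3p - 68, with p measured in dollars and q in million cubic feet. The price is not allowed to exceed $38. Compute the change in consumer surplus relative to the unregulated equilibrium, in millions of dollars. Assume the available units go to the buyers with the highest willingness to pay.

Rearranging demand gives qd = 207 - 2p. Without the control the market clears where 207 - 2p = 3p - 68, i.e. p* = 55 and q* = 97.
Because the ceiling (38) lies below the market-clearing price, it is binding.
At p = 38: qd = 207 - 2·38 = 131 and qs = 3·38 - 68 = 46.
Consumer surplus without the control is ½ · (103.5 - 55) · 97 = 2352.25.
With the ceiling, 46 units are sold at 38 (assume they go to the highest-value buyers). The demand price at q = 46 is 80.5, so CS = ½ · [(103.5 - 38) + (80.5 - 38)] · 46 = 2484.
Change in consumer surplus = 2484 - 2352.25 = 131.75.

131.75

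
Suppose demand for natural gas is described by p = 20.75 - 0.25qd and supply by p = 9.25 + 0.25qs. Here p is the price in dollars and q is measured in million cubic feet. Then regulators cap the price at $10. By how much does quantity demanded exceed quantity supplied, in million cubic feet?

40

Rearranging demand gives qd = 83 - 4p; rearranging supply gives qs = 4p - 37. Setting quantity demanded equal to quantity supplied, 83 - 4p = 4p - 37, gives p* = 15 and q* = 23.
Since 10 < 15, the ceiling is binding.
At p = 10: qd = 83 - 4·10 = 43 and qs = 4·10 - 37 = 3.
Shortage = qd - qs = 43 - 3 = 40.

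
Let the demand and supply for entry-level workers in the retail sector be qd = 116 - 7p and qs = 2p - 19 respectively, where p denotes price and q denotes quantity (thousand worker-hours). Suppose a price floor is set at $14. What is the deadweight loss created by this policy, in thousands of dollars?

Equilibrium: 116 - 7p = 2p - 19, so 135 = 9p and p* = 15, q* = 11.
The floor of 14 is below the equilibrium price 15, so it is not binding; the market clears at p* = 15, q* = 11.
Since the control does not bind, no trades are prevented and deadweight loss is zero.

0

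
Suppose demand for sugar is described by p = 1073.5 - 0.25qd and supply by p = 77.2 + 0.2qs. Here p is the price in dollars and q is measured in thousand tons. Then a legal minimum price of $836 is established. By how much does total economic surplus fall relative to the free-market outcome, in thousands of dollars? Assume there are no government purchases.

Rearranging demand gives qd = 4294 - 4p; rearranging supply gives qs = 5p - 386. Without the control the market clears where 4294 - 4p = 5p - 386, i.e. p* = 520 and q* = 2214.
The floor of 836 is above the equilibrium price 520, so it binds.
At p = 836: qd = 4294 - 4·836 = 950 and qs = 5·836 - 386 = 3794.
Quantity traded falls to 950. At q = 950 the demand price is (4294 - 950)/4 = 836 and the supply price is (386 + 950)/5 = 267.2.
Deadweight loss = ½ · (836 - 267.2) · (2214 - 950) = ½ · 568.8 · 1264 = 359481.6.

359481.6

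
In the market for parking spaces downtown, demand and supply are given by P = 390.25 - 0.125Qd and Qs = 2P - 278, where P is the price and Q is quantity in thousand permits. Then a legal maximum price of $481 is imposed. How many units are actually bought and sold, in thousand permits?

402

Rearranging demand gives Qd = 3122 - 8P. Equilibrium: 3122 - 8P = 2P - 278, so 3400 = 10P and P* = 340, Q* = 402.
The ceiling of 481 is above the equilibrium price 340, so it is not binding; the market clears at P* = 340, Q* = 402.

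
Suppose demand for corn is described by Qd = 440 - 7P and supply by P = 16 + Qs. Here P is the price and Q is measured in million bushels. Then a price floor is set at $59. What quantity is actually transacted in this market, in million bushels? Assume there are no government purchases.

Rearranging supply gives Qs = P - 16. Equilibrium: 440 - 7P = P - 16, so 456 = 8P and P* = 57, Q* = 41.
Since 59 > 57, the floor is binding.
At P = 59: Qd = 440 - 7·59 = 27 and Qs = 59 - 16 = 43.
The quantity actually transacted is the short side, demand: 27.

27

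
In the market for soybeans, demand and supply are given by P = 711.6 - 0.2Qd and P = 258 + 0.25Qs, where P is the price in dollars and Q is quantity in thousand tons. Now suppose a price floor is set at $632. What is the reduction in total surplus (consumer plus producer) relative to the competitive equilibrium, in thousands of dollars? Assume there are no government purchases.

Rearranging demand gives Qd = 3558 - 5P; rearranging supply gives Qs = 4P - 1032. Equilibrium: 3558 - 5P = 4P - 1032, so 4590 = 9P and P* = 510, Q* = 1008.
Since 632 > 510, the floor is binding.
At P = 632: Qd = 3558 - 5·632 = 398 and Qs = 4·632 - 1032 = 1496.
Quantity traded falls to 398. At Q = 398 the demand price is (3558 - 398)/5 = 632 and the supply price is (1032 + 398)/4 = 357.5.
Deadweight loss = ½ · (632 - 357.5) · (1008 - 398) = ½ · 274.5 · 610 = 83722.5.

83722.5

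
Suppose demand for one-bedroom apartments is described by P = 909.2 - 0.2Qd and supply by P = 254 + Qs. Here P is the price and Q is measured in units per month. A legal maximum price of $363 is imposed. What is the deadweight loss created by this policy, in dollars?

114581.4

Rearranging demand gives Qd = 4546 - 5P; rearranging supply gives Qs = P - 254. Without the control the market clears where 4546 - 5P = P - 254, i.e. P* = 800 and Q* = 546.
The ceiling of 363 is below the equilibrium price 800, so it binds.
At P = 363: Qd = 4546 - 5·363 = 2731 and Qs = 363 - 254 = 109.
Quantity traded falls to 109. At Q = 109 the demand price is (4546 - 109)/5 = 887.4 and the supply price is 254 + 109 = 363.
Deadweight loss = ½ · (887.4 - 363) · (546 - 109) = ½ · 524.4 · 437 = 114581.4.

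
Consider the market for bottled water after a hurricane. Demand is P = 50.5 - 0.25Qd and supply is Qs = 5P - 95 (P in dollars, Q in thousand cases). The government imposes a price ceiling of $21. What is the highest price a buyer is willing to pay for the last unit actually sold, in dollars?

Rearranging demand gives Qd = 202 - 4P. Equilibrium: 202 - 4P = 5P - 95, so 297 = 9P and P* = 33, Q* = 70.
Because the ceiling (21) lies below the market-clearing price, it is binding.
At P = 21: Qd = 202 - 4·21 = 118 and Qs = 5·21 - 95 = 10.
Only 10 units reach the market. On the demand curve, the marginal buyer's willingness to pay at Q = 10 is (202 - 10)/4 = 48.

48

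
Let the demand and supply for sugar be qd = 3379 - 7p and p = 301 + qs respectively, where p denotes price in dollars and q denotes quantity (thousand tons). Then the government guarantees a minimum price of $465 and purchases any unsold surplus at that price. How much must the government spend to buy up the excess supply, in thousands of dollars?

Rearranging supply gives qs = p - 301. Setting quantity demanded equal to quantity supplied, 3379 - 7p = p - 301, gives p* = 460 and q* = 159.
The floor of 465 is above the equilibrium price 460, so it binds.
At p = 465: qd = 3379 - 7·465 = 124 and qs = 465 - 301 = 164.
Surplus = qs - qd = 40.
Government expenditure = surplus × support price = 40 × 465 = 18600.

18600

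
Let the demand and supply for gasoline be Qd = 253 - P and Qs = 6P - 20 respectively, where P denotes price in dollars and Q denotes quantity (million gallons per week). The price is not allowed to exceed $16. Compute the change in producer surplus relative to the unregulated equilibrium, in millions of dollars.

Setting quantity demanded equal to quantity supplied, 253 - P = 6P - 20, gives P* = 39 and Q* = 214.
Since 16 < 39, the ceiling is binding.
At P = 16: Qd = 253 - 16 = 237 and Qs = 6·16 - 20 = 76.
Producer surplus without the control is ½ · (39 - 10/3) · 214 = 11449/3.
With the ceiling, producers sell 76 units at 16, so PS = ½ · (16 - 10/3) · 76 = 1444/3.
Change in producer surplus = 1444/3 - 11449/3 = -3335.

-3335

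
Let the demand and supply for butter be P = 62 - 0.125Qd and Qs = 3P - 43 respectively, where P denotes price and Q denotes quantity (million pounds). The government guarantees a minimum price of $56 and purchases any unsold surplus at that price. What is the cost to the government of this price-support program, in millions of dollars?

4312

Rearranging demand gives Qd = 496 - 8P. In a free market, 496 - 8P = 3P - 43 gives the equilibrium P* = 49, Q* = 104.
The floor of 56 is above the equilibrium price 49, so it binds.
At P = 56: Qd = 496 - 8·56 = 48 and Qs = 3·56 - 43 = 125.
Surplus = Qs - Qd = 77.
Government expenditure = surplus × support price = 77 × 56 = 4312.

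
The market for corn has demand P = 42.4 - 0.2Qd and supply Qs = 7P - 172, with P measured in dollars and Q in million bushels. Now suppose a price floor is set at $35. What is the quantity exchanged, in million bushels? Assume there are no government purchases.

Rearranging demand gives Qd = 212 - 5P. Without the control the market clears where 212 - 5P = 7P - 172, i.e. P* = 32 and Q* = 52.
Since 35 > 32, the floor is binding.
At P = 35: Qd = 212 - 5·35 = 37 and Qs = 7·35 - 172 = 73.
The quantity actually transacted is the short side, demand: 37.

37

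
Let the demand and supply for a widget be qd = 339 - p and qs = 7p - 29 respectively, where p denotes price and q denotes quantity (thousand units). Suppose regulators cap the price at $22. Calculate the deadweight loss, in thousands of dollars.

In a free market, 339 - p = 7p - 29 gives the equilibrium p* = 46, q* = 293.
Since 22 < 46, the ceiling is binding.
At p = 22: qd = 339 - 22 = 317 and qs = 7·22 - 29 = 125.
Quantity traded falls to 125. At q = 125 the demand price is 339 - 125 = 214 and the supply price is (29 + 125)/7 = 22.
Deadweight loss = ½ · (214 - 22) · (293 - 125) = ½ · 192 · 168 = 16128.

16128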